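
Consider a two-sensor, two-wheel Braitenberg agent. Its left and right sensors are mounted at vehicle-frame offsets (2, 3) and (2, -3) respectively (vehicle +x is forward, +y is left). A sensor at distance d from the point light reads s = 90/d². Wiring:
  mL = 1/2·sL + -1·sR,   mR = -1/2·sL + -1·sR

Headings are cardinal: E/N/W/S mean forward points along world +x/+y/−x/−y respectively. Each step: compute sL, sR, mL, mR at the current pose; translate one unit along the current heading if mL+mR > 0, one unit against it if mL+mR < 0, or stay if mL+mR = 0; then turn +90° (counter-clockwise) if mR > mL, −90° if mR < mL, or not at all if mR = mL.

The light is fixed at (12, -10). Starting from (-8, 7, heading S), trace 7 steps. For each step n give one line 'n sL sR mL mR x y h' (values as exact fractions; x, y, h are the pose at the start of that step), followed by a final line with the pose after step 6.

0 45/257 45/377 -6165/193778 -40095/193778 -8 7 S
1 90/709 18/185 -4437/131165 -21087/131165 -8 8 W
2 45/442 45/328 -6255/72488 -13635/72488 -7 8 N
3 90/689 18/97 -8037/66833 -16767/66833 -7 7 E
4 45/257 45/377 -6165/193778 -40095/193778 -8 7 S
5 90/709 18/185 -4437/131165 -21087/131165 -8 8 W
6 45/442 45/328 -6255/72488 -13635/72488 -7 8 N
final -7 7 E

n=0: pose=(-8,7,S); sL=45/257, sR=45/377; mL=-6165/193778, mR=-40095/193778; mL+mR=-90/377 → advance -1; mR−mL=-45/257 → turn -1·90°
n=1: pose=(-8,8,W); sL=90/709, sR=18/185; mL=-4437/131165, mR=-21087/131165; mL+mR=-36/185 → advance -1; mR−mL=-90/709 → turn -1·90°
n=2: pose=(-7,8,N); sL=45/442, sR=45/328; mL=-6255/72488, mR=-13635/72488; mL+mR=-45/164 → advance -1; mR−mL=-45/442 → turn -1·90°
n=3: pose=(-7,7,E); sL=90/689, sR=18/97; mL=-8037/66833, mR=-16767/66833; mL+mR=-36/97 → advance -1; mR−mL=-90/689 → turn -1·90°
n=4: pose=(-8,7,S); sL=45/257, sR=45/377; mL=-6165/193778, mR=-40095/193778; mL+mR=-90/377 → advance -1; mR−mL=-45/257 → turn -1·90°
n=5: pose=(-8,8,W); sL=90/709, sR=18/185; mL=-4437/131165, mR=-21087/131165; mL+mR=-36/185 → advance -1; mR−mL=-90/709 → turn -1·90°
n=6: pose=(-7,8,N); sL=45/442, sR=45/328; mL=-6255/72488, mR=-13635/72488; mL+mR=-45/164 → advance -1; mR−mL=-45/442 → turn -1·90°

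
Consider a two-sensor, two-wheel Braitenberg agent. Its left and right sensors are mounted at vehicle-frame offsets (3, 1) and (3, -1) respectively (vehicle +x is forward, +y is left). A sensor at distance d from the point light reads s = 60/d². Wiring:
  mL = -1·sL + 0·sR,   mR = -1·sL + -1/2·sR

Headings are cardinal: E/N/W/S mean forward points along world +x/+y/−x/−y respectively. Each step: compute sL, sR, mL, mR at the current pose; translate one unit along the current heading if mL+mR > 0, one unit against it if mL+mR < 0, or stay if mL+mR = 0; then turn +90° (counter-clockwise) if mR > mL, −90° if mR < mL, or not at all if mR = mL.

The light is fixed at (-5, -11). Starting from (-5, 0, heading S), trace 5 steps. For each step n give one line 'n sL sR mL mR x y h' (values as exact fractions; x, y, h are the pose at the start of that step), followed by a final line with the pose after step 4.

n=0: pose=(-5,0,S); sL=12/13, sR=12/13; mL=-12/13, mR=-18/13; mL+mR=-30/13 → advance -1; mR−mL=-6/13 → turn -1·90°
n=1: pose=(-5,1,W); sL=6/13, sR=30/89; mL=-6/13, mR=-729/1157; mL+mR=-1263/1157 → advance -1; mR−mL=-15/89 → turn -1·90°
n=2: pose=(-4,1,N); sL=4/15, sR=60/229; mL=-4/15, mR=-1366/3435; mL+mR=-2282/3435 → advance -1; mR−mL=-30/229 → turn -1·90°
n=3: pose=(-4,0,E); sL=3/8, sR=15/29; mL=-3/8, mR=-147/232; mL+mR=-117/116 → advance -1; mR−mL=-15/58 → turn -1·90°
n=4: pose=(-5,0,S); sL=12/13, sR=12/13; mL=-12/13, mR=-18/13; mL+mR=-30/13 → advance -1; mR−mL=-6/13 → turn -1·90°

0 12/13 12/13 -12/13 -18/13 -5 0 S
1 6/13 30/89 -6/13 -729/1157 -5 1 W
2 4/15 60/229 -4/15 -1366/3435 -4 1 N
3 3/8 15/29 -3/8 -147/232 -4 0 E
4 12/13 12/13 -12/13 -18/13 -5 0 S
final -5 1 W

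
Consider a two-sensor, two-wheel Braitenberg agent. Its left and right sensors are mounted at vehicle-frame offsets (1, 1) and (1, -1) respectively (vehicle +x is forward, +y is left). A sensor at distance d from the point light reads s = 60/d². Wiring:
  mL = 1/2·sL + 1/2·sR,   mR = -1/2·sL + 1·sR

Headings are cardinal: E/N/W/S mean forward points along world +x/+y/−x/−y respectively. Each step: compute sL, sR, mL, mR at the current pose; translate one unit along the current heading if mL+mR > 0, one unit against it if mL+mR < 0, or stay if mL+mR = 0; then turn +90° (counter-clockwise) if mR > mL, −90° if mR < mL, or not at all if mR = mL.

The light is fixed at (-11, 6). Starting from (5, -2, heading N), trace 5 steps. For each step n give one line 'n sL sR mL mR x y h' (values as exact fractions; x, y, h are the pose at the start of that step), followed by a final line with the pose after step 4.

0 30/137 30/169 4590/23153 1575/23153 5 -2 N
1 12/65 60/353 4068/22945 1782/22945 5 -1 E
2 15/97 3/16 531/3104 171/1552 6 -1 S
3 60/337 12/61 3852/20557 2214/20557 6 -2 W
4 30/137 30/169 4590/23153 1575/23153 5 -2 N
final 5 -1 E

n=0: pose=(5,-2,N); sL=30/137, sR=30/169; mL=4590/23153, mR=1575/23153; mL+mR=45/169 → advance +1; mR−mL=-3015/23153 → turn -1·90°
n=1: pose=(5,-1,E); sL=12/65, sR=60/353; mL=4068/22945, mR=1782/22945; mL+mR=90/353 → advance +1; mR−mL=-2286/22945 → turn -1·90°
n=2: pose=(6,-1,S); sL=15/97, sR=3/16; mL=531/3104, mR=171/1552; mL+mR=9/32 → advance +1; mR−mL=-189/3104 → turn -1·90°
n=3: pose=(6,-2,W); sL=60/337, sR=12/61; mL=3852/20557, mR=2214/20557; mL+mR=18/61 → advance +1; mR−mL=-1638/20557 → turn -1·90°
n=4: pose=(5,-2,N); sL=30/137, sR=30/169; mL=4590/23153, mR=1575/23153; mL+mR=45/169 → advance +1; mR−mL=-3015/23153 → turn -1·90°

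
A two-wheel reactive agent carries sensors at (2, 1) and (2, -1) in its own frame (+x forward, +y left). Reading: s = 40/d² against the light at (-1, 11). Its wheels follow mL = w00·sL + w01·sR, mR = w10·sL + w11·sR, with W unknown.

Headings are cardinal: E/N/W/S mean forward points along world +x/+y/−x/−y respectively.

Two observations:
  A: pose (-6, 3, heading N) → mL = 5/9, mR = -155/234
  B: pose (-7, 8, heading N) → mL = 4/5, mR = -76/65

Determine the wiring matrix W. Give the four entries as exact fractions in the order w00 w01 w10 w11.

obs A: pose=(-6,3,N) → sL=5/9, sR=10/13, mL=5/9, mR=-155/234
obs B: pose=(-7,8,N) → sL=4/5, sR=20/13, mL=4/5, mR=-76/65
sensor matrix S = [[5/9, 10/13], [4/5, 20/13]]; det S = 28/117
solve [mL_A; mL_B] = S·[w00; w01] and [mR_A; mR_B] = S·[w10; w11]:
  w00 = 1, w01 = 0, w10 = -1/2, w11 = -1/2

1 0 -1/2 -1/2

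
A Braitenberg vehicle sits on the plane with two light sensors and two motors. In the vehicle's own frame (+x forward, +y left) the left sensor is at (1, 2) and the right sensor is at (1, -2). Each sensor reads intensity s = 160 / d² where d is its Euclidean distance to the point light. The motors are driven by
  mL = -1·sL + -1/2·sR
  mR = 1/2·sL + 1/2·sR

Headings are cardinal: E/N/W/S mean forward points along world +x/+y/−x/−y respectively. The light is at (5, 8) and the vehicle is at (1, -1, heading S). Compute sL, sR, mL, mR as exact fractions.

left sensor world pos  = (3, -2); dL² = 104
right sensor world pos = (-1, -2); dR² = 136
sL = 160/104 = 20/13
sR = 160/136 = 20/17
mL = -1·sL + -1/2·sR = -470/221
mR = 1/2·sL + 1/2·sR = 300/221

20/13 20/17 -470/221 300/221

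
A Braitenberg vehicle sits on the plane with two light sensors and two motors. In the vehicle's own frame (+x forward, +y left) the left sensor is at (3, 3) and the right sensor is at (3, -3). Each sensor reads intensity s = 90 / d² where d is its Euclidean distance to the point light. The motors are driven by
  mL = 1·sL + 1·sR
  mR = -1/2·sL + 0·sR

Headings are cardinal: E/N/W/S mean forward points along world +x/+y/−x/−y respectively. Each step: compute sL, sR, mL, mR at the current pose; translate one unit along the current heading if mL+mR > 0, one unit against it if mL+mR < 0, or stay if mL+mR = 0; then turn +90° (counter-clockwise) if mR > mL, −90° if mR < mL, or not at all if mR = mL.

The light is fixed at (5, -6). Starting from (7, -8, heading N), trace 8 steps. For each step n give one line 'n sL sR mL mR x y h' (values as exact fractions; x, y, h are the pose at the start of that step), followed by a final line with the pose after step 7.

n=0: pose=(7,-8,N); sL=45, sR=45/13; mL=630/13, mR=-45/2; mL+mR=675/26 → advance +1; mR−mL=-1845/26 → turn -1·90°
n=1: pose=(7,-7,E); sL=90/29, sR=90/41; mL=6300/1189, mR=-45/29; mL+mR=4455/1189 → advance +1; mR−mL=-8145/1189 → turn -1·90°
n=2: pose=(8,-7,S); sL=45/26, sR=45/8; mL=765/104, mR=-45/52; mL+mR=675/104 → advance +1; mR−mL=-855/104 → turn -1·90°
n=3: pose=(8,-8,W); sL=18/5, sR=90; mL=468/5, mR=-9/5; mL+mR=459/5 → advance +1; mR−mL=-477/5 → turn -1·90°
n=4: pose=(7,-8,N); sL=45, sR=45/13; mL=630/13, mR=-45/2; mL+mR=675/26 → advance +1; mR−mL=-1845/26 → turn -1·90°
n=5: pose=(7,-7,E); sL=90/29, sR=90/41; mL=6300/1189, mR=-45/29; mL+mR=4455/1189 → advance +1; mR−mL=-8145/1189 → turn -1·90°
n=6: pose=(8,-7,S); sL=45/26, sR=45/8; mL=765/104, mR=-45/52; mL+mR=675/104 → advance +1; mR−mL=-855/104 → turn -1·90°
n=7: pose=(8,-8,W); sL=18/5, sR=90; mL=468/5, mR=-9/5; mL+mR=459/5 → advance +1; mR−mL=-477/5 → turn -1·90°

0 45 45/13 630/13 -45/2 7 -8 N
1 90/29 90/41 6300/1189 -45/29 7 -7 E
2 45/26 45/8 765/104 -45/52 8 -7 S
3 18/5 90 468/5 -9/5 8 -8 W
4 45 45/13 630/13 -45/2 7 -8 N
5 90/29 90/41 6300/1189 -45/29 7 -7 E
6 45/26 45/8 765/104 -45/52 8 -7 S
7 18/5 90 468/5 -9/5 8 -8 W
final 7 -8 N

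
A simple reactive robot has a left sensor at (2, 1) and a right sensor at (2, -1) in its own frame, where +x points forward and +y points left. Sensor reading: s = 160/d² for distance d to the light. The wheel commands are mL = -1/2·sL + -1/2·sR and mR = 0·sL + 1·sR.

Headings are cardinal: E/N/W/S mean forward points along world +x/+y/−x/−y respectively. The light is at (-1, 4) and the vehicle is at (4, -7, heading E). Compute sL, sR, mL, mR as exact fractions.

160/149 160/193 -27360/28757 160/193

left sensor world pos  = (6, -6); dL² = 149
right sensor world pos = (6, -8); dR² = 193
sL = 160/149 = 160/149
sR = 160/193 = 160/193
mL = -1/2·sL + -1/2·sR = -27360/28757
mR = 0·sL + 1·sR = 160/193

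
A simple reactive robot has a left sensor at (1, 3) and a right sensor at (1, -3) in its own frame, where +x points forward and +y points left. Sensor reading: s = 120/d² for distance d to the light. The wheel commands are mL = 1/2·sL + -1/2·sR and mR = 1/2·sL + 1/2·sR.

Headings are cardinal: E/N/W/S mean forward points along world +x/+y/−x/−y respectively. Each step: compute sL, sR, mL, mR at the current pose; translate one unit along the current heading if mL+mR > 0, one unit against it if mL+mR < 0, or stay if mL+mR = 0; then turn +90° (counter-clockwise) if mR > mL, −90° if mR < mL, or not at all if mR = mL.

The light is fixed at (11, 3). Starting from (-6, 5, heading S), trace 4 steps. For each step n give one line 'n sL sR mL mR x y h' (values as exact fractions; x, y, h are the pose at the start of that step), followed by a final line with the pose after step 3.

0 120/197 120/401 12240/78997 35880/78997 -6 5 S
1 15/34 6/13 -9/884 399/884 -6 4 E
2 24/73 120/173 -2304/12629 6456/12629 -5 4 N
3 12/29 60/157 72/4553 1812/4553 -5 5 W
final -6 5 S

n=0: pose=(-6,5,S); sL=120/197, sR=120/401; mL=12240/78997, mR=35880/78997; mL+mR=120/197 → advance +1; mR−mL=120/401 → turn +1·90°
n=1: pose=(-6,4,E); sL=15/34, sR=6/13; mL=-9/884, mR=399/884; mL+mR=15/34 → advance +1; mR−mL=6/13 → turn +1·90°
n=2: pose=(-5,4,N); sL=24/73, sR=120/173; mL=-2304/12629, mR=6456/12629; mL+mR=24/73 → advance +1; mR−mL=120/173 → turn +1·90°
n=3: pose=(-5,5,W); sL=12/29, sR=60/157; mL=72/4553, mR=1812/4553; mL+mR=12/29 → advance +1; mR−mL=60/157 → turn +1·90°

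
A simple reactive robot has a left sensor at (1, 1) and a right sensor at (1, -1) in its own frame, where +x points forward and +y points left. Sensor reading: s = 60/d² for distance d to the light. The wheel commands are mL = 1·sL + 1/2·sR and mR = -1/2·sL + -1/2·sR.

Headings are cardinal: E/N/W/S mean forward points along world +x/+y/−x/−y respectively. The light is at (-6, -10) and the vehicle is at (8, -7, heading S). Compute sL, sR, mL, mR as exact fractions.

60/229 60/173 17250/39617 -12060/39617

left sensor world pos  = (9, -8); dL² = 229
right sensor world pos = (7, -8); dR² = 173
sL = 60/229 = 60/229
sR = 60/173 = 60/173
mL = 1·sL + 1/2·sR = 17250/39617
mR = -1/2·sL + -1/2·sR = -12060/39617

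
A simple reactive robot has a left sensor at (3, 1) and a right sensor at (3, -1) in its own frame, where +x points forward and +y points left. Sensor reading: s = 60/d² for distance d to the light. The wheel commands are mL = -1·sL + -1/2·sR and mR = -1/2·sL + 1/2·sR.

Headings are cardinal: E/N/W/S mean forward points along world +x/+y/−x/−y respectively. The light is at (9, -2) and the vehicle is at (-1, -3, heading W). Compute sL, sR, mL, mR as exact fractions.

left sensor world pos  = (-4, -4); dL² = 173
right sensor world pos = (-4, -2); dR² = 169
sL = 60/173 = 60/173
sR = 60/169 = 60/169
mL = -1·sL + -1/2·sR = -15330/29237
mR = -1/2·sL + 1/2·sR = 120/29237

60/173 60/169 -15330/29237 120/29237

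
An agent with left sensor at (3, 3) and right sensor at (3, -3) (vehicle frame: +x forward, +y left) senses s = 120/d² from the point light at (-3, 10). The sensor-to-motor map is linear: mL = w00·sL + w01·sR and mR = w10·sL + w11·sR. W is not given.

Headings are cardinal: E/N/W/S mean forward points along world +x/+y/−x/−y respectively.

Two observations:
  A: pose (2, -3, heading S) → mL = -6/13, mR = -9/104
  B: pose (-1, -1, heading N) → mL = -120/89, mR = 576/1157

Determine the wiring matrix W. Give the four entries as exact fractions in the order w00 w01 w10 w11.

0 -1 1 -1

obs A: pose=(2,-3,S) → sL=3/8, sR=6/13, mL=-6/13, mR=-9/104
obs B: pose=(-1,-1,N) → sL=24/13, sR=120/89, mL=-120/89, mR=576/1157
sensor matrix S = [[3/8, 6/13], [24/13, 120/89]]; det S = -5211/15041
solve [mL_A; mL_B] = S·[w00; w01] and [mR_A; mR_B] = S·[w10; w11]:
  w00 = 0, w01 = -1, w10 = 1, w11 = -1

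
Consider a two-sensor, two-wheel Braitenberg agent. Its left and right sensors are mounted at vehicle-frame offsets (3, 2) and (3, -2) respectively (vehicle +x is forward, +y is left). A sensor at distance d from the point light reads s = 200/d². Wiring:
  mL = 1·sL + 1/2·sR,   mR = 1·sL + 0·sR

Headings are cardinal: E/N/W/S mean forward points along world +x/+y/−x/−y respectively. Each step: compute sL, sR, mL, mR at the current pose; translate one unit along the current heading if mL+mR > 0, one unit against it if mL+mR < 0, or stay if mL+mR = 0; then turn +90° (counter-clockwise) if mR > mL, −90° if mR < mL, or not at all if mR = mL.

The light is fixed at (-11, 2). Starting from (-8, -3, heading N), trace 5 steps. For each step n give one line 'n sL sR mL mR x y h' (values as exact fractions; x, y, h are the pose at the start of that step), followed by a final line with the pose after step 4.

0 40 200/29 1260/29 40 -8 -3 N
1 5 25/9 115/18 5 -8 -2 E
2 40/17 200/53 3820/901 40/17 -7 -2 S
3 4 20 14 4 -7 -3 W
4 40 200/29 1260/29 40 -8 -3 N
final -8 -2 E

n=0: pose=(-8,-3,N); sL=40, sR=200/29; mL=1260/29, mR=40; mL+mR=2420/29 → advance +1; mR−mL=-100/29 → turn -1·90°
n=1: pose=(-8,-2,E); sL=5, sR=25/9; mL=115/18, mR=5; mL+mR=205/18 → advance +1; mR−mL=-25/18 → turn -1·90°
n=2: pose=(-7,-2,S); sL=40/17, sR=200/53; mL=3820/901, mR=40/17; mL+mR=5940/901 → advance +1; mR−mL=-100/53 → turn -1·90°
n=3: pose=(-7,-3,W); sL=4, sR=20; mL=14, mR=4; mL+mR=18 → advance +1; mR−mL=-10 → turn -1·90°
n=4: pose=(-8,-3,N); sL=40, sR=200/29; mL=1260/29, mR=40; mL+mR=2420/29 → advance +1; mR−mL=-100/29 → turn -1·90°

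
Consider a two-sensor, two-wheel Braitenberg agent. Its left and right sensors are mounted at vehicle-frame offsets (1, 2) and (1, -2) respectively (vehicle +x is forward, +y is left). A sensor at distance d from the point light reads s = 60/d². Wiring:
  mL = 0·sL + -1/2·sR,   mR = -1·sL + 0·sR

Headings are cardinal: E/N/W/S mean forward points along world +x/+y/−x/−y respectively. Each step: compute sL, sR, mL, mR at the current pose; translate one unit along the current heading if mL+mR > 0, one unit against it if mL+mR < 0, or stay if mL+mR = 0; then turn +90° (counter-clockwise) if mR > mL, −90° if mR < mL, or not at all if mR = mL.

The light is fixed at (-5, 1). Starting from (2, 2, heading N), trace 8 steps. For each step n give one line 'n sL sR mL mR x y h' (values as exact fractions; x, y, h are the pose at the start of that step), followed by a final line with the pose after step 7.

0 60/29 12/17 -6/17 -60/29 2 2 N
1 15/17 15/17 -15/34 -15/17 2 1 E
2 12/13 60/17 -30/17 -12/13 1 1 S
3 30/29 6/5 -3/5 -30/29 1 2 E
4 60/49 20/3 -10/3 -60/49 0 2 S
5 15/13 5/3 -5/6 -15/13 0 3 E
6 60/37 12 -6 -60/37 -1 3 S
7 6/5 30/13 -15/13 -6/5 -1 4 E
final -2 4 S

n=0: pose=(2,2,N); sL=60/29, sR=12/17; mL=-6/17, mR=-60/29; mL+mR=-1194/493 → advance -1; mR−mL=-846/493 → turn -1·90°
n=1: pose=(2,1,E); sL=15/17, sR=15/17; mL=-15/34, mR=-15/17; mL+mR=-45/34 → advance -1; mR−mL=-15/34 → turn -1·90°
n=2: pose=(1,1,S); sL=12/13, sR=60/17; mL=-30/17, mR=-12/13; mL+mR=-594/221 → advance -1; mR−mL=186/221 → turn +1·90°
n=3: pose=(1,2,E); sL=30/29, sR=6/5; mL=-3/5, mR=-30/29; mL+mR=-237/145 → advance -1; mR−mL=-63/145 → turn -1·90°
n=4: pose=(0,2,S); sL=60/49, sR=20/3; mL=-10/3, mR=-60/49; mL+mR=-670/147 → advance -1; mR−mL=310/147 → turn +1·90°
n=5: pose=(0,3,E); sL=15/13, sR=5/3; mL=-5/6, mR=-15/13; mL+mR=-155/78 → advance -1; mR−mL=-25/78 → turn -1·90°
n=6: pose=(-1,3,S); sL=60/37, sR=12; mL=-6, mR=-60/37; mL+mR=-282/37 → advance -1; mR−mL=162/37 → turn +1·90°
n=7: pose=(-1,4,E); sL=6/5, sR=30/13; mL=-15/13, mR=-6/5; mL+mR=-153/65 → advance -1; mR−mL=-3/65 → turn -1·90°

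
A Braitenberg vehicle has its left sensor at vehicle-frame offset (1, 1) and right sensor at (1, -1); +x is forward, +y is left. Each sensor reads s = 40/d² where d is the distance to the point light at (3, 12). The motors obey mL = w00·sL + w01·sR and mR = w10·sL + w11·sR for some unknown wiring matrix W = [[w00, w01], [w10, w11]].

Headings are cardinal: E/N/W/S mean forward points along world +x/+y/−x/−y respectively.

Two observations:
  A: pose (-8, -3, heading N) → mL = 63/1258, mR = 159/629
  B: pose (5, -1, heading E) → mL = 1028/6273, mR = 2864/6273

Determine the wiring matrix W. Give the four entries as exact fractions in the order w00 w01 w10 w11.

obs A: pose=(-8,-3,N) → sL=2/17, sR=5/37, mL=63/1258, mR=159/629
obs B: pose=(5,-1,E) → sL=40/153, sR=8/41, mL=1028/6273, mR=2864/6273
sensor matrix S = [[2/17, 5/37], [40/153, 8/41]]; det S = -2872/232101
solve [mL_A; mL_B] = S·[w00; w01] and [mR_A; mR_B] = S·[w10; w11]:
  w00 = 1, w01 = -1/2, w10 = 1, w11 = 1

1 -1/2 1 1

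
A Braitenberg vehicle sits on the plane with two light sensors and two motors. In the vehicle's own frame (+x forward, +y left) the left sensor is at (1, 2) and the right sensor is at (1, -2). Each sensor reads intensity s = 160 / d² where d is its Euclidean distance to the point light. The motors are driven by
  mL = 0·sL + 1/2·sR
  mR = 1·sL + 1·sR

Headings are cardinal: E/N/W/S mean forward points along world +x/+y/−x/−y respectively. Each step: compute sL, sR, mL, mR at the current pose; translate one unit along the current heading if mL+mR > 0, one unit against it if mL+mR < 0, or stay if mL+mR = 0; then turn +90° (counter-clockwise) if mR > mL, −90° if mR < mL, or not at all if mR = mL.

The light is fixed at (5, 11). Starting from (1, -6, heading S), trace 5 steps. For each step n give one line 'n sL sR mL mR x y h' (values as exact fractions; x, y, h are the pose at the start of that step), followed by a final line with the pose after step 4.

0 20/41 4/9 2/9 344/369 1 -6 S
1 32/53 160/409 80/409 21568/21677 1 -7 E
2 80/157 16/29 8/29 4832/4553 2 -7 N
3 160/377 160/241 80/241 98880/90857 2 -6 W
4 20/41 4/9 2/9 344/369 1 -6 S
final 1 -7 E

n=0: pose=(1,-6,S); sL=20/41, sR=4/9; mL=2/9, mR=344/369; mL+mR=142/123 → advance +1; mR−mL=262/369 → turn +1·90°
n=1: pose=(1,-7,E); sL=32/53, sR=160/409; mL=80/409, mR=21568/21677; mL+mR=25808/21677 → advance +1; mR−mL=17328/21677 → turn +1·90°
n=2: pose=(2,-7,N); sL=80/157, sR=16/29; mL=8/29, mR=4832/4553; mL+mR=6088/4553 → advance +1; mR−mL=3576/4553 → turn +1·90°
n=3: pose=(2,-6,W); sL=160/377, sR=160/241; mL=80/241, mR=98880/90857; mL+mR=129040/90857 → advance +1; mR−mL=68720/90857 → turn +1·90°
n=4: pose=(1,-6,S); sL=20/41, sR=4/9; mL=2/9, mR=344/369; mL+mR=142/123 → advance +1; mR−mL=262/369 → turn +1·90°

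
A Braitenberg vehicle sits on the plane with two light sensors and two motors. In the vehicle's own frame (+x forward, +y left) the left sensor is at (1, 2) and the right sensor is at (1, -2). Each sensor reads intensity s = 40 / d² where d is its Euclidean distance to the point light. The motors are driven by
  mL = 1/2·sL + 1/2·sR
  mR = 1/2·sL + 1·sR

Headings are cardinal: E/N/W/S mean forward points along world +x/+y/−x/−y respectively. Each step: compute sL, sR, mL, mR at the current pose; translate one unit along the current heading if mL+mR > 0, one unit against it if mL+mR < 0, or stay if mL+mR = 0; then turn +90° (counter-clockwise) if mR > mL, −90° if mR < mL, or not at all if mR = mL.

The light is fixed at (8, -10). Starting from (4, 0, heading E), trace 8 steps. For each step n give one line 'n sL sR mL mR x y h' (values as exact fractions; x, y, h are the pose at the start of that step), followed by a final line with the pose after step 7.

n=0: pose=(4,0,E); sL=40/153, sR=40/73; mL=4520/11169, mR=7580/11169; mL+mR=12100/11169 → advance +1; mR−mL=20/73 → turn +1·90°
n=1: pose=(5,0,N); sL=20/73, sR=20/61; mL=1340/4453, mR=2070/4453; mL+mR=3410/4453 → advance +1; mR−mL=10/61 → turn +1·90°
n=2: pose=(5,1,W); sL=40/97, sR=8/37; mL=1128/3589, mR=1516/3589; mL+mR=2644/3589 → advance +1; mR−mL=4/37 → turn +1·90°
n=3: pose=(4,1,S); sL=5/13, sR=5/17; mL=75/221, mR=215/442; mL+mR=365/442 → advance +1; mR−mL=5/34 → turn +1·90°
n=4: pose=(4,0,E); sL=40/153, sR=40/73; mL=4520/11169, mR=7580/11169; mL+mR=12100/11169 → advance +1; mR−mL=20/73 → turn +1·90°
n=5: pose=(5,0,N); sL=20/73, sR=20/61; mL=1340/4453, mR=2070/4453; mL+mR=3410/4453 → advance +1; mR−mL=10/61 → turn +1·90°
n=6: pose=(5,1,W); sL=40/97, sR=8/37; mL=1128/3589, mR=1516/3589; mL+mR=2644/3589 → advance +1; mR−mL=4/37 → turn +1·90°
n=7: pose=(4,1,S); sL=5/13, sR=5/17; mL=75/221, mR=215/442; mL+mR=365/442 → advance +1; mR−mL=5/34 → turn +1·90°

0 40/153 40/73 4520/11169 7580/11169 4 0 E
1 20/73 20/61 1340/4453 2070/4453 5 0 N
2 40/97 8/37 1128/3589 1516/3589 5 1 W
3 5/13 5/17 75/221 215/442 4 1 S
4 40/153 40/73 4520/11169 7580/11169 4 0 E
5 20/73 20/61 1340/4453 2070/4453 5 0 N
6 40/97 8/37 1128/3589 1516/3589 5 1 W
7 5/13 5/17 75/221 215/442 4 1 S
final 4 0 E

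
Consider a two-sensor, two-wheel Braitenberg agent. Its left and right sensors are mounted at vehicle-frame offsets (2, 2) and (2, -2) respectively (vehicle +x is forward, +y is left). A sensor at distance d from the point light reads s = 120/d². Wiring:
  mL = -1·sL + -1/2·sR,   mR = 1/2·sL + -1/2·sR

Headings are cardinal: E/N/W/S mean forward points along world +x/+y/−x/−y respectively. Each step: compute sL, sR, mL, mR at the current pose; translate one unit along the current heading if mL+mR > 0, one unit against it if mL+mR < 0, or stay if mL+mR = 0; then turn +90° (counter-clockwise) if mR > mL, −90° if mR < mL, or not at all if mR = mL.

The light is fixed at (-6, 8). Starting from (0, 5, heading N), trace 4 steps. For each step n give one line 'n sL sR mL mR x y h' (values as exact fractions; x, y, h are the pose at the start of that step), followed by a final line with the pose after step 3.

0 120/17 24/13 -1764/221 576/221 0 5 N
1 30/13 6 -69/13 -24/13 0 4 W
2 40/39 120/61 -4780/2379 -1120/2379 1 4 S
3 60/41 60/53 -4410/2173 360/2173 1 5 E
final 0 5 N

n=0: pose=(0,5,N); sL=120/17, sR=24/13; mL=-1764/221, mR=576/221; mL+mR=-1188/221 → advance -1; mR−mL=180/17 → turn +1·90°
n=1: pose=(0,4,W); sL=30/13, sR=6; mL=-69/13, mR=-24/13; mL+mR=-93/13 → advance -1; mR−mL=45/13 → turn +1·90°
n=2: pose=(1,4,S); sL=40/39, sR=120/61; mL=-4780/2379, mR=-1120/2379; mL+mR=-5900/2379 → advance -1; mR−mL=20/13 → turn +1·90°
n=3: pose=(1,5,E); sL=60/41, sR=60/53; mL=-4410/2173, mR=360/2173; mL+mR=-4050/2173 → advance -1; mR−mL=90/41 → turn +1·90°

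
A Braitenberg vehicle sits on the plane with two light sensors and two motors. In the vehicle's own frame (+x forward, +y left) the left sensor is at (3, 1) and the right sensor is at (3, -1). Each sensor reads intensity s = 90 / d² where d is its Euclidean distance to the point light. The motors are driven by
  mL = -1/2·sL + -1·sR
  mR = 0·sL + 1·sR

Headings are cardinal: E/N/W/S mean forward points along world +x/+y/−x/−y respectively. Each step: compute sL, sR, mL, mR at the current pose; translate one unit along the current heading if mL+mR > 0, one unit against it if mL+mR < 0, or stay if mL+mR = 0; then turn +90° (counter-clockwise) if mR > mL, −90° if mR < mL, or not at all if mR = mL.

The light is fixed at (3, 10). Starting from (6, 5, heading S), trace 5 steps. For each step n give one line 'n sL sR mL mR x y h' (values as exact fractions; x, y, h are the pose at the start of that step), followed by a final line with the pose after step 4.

0 9/8 45/34 -513/272 45/34 6 5 S
1 2 90/61 -151/61 90/61 6 6 E
2 45 9 -63/2 9 5 6 N
3 90/37 90/17 -4095/629 90/17 5 5 W
4 9/8 45/34 -513/272 45/34 6 5 S
final 6 6 E

n=0: pose=(6,5,S); sL=9/8, sR=45/34; mL=-513/272, mR=45/34; mL+mR=-9/16 → advance -1; mR−mL=873/272 → turn +1·90°
n=1: pose=(6,6,E); sL=2, sR=90/61; mL=-151/61, mR=90/61; mL+mR=-1 → advance -1; mR−mL=241/61 → turn +1·90°
n=2: pose=(5,6,N); sL=45, sR=9; mL=-63/2, mR=9; mL+mR=-45/2 → advance -1; mR−mL=81/2 → turn +1·90°
n=3: pose=(5,5,W); sL=90/37, sR=90/17; mL=-4095/629, mR=90/17; mL+mR=-45/37 → advance -1; mR−mL=7425/629 → turn +1·90°
n=4: pose=(6,5,S); sL=9/8, sR=45/34; mL=-513/272, mR=45/34; mL+mR=-9/16 → advance -1; mR−mL=873/272 → turn +1·90°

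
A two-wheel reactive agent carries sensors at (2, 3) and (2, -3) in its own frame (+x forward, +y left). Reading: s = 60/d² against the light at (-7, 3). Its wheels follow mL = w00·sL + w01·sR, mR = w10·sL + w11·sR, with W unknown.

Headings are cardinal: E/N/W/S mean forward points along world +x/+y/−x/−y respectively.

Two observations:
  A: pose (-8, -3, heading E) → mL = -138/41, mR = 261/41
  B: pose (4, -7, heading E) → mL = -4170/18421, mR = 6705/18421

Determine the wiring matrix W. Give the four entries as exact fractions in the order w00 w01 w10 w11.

-1/2 -1/2 1 1/2

obs A: pose=(-8,-3,E) → sL=6, sR=30/41, mL=-138/41, mR=261/41
obs B: pose=(4,-7,E) → sL=30/109, sR=30/169, mL=-4170/18421, mR=6705/18421
sensor matrix S = [[6, 30/41], [30/109, 30/169]]; det S = 652320/755261
solve [mL_A; mL_B] = S·[w00; w01] and [mR_A; mR_B] = S·[w10; w11]:
  w00 = -1/2, w01 = -1/2, w10 = 1, w11 = 1/2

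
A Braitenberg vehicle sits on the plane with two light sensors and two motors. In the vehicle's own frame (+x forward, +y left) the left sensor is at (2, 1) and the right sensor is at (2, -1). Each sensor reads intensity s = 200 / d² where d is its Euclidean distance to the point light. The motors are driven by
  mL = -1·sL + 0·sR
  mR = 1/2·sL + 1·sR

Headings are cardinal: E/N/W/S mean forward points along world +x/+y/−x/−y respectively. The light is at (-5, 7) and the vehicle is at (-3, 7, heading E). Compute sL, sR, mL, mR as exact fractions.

left sensor world pos  = (-1, 8); dL² = 17
right sensor world pos = (-1, 6); dR² = 17
sL = 200/17 = 200/17
sR = 200/17 = 200/17
mL = -1·sL + 0·sR = -200/17
mR = 1/2·sL + 1·sR = 300/17

200/17 200/17 -200/17 300/17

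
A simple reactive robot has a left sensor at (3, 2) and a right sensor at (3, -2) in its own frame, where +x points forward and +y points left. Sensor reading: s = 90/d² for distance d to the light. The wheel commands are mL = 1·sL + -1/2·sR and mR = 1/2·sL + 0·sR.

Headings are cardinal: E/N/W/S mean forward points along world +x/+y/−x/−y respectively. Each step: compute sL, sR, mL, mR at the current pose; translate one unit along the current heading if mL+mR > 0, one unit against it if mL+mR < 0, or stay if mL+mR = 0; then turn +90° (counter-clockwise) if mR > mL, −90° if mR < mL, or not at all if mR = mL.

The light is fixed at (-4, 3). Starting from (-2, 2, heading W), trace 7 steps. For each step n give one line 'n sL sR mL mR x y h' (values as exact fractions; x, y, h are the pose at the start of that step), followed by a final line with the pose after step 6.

n=0: pose=(-2,2,W); sL=9, sR=45; mL=-27/2, mR=9/2; mL+mR=-9 → advance -1; mR−mL=18 → turn +1·90°
n=1: pose=(-1,2,S); sL=90/41, sR=90/17; mL=-315/697, mR=45/41; mL+mR=450/697 → advance +1; mR−mL=1080/697 → turn +1·90°
n=2: pose=(-1,1,E); sL=5/2, sR=45/26; mL=85/52, mR=5/4; mL+mR=75/26 → advance +1; mR−mL=-5/13 → turn -1·90°
n=3: pose=(0,1,S); sL=90/61, sR=90/29; mL=-135/1769, mR=45/61; mL+mR=1170/1769 → advance +1; mR−mL=1440/1769 → turn +1·90°
n=4: pose=(0,0,E); sL=9/5, sR=45/37; mL=441/370, mR=9/10; mL+mR=387/185 → advance +1; mR−mL=-54/185 → turn -1·90°
n=5: pose=(1,0,S); sL=18/17, sR=2; mL=1/17, mR=9/17; mL+mR=10/17 → advance +1; mR−mL=8/17 → turn +1·90°
n=6: pose=(1,-1,E); sL=45/34, sR=9/10; mL=297/340, mR=45/68; mL+mR=261/170 → advance +1; mR−mL=-18/85 → turn -1·90°

0 9 45 -27/2 9/2 -2 2 W
1 90/41 90/17 -315/697 45/41 -1 2 S
2 5/2 45/26 85/52 5/4 -1 1 E
3 90/61 90/29 -135/1769 45/61 0 1 S
4 9/5 45/37 441/370 9/10 0 0 E
5 18/17 2 1/17 9/17 1 0 S
6 45/34 9/10 297/340 45/68 1 -1 E
final 2 -1 S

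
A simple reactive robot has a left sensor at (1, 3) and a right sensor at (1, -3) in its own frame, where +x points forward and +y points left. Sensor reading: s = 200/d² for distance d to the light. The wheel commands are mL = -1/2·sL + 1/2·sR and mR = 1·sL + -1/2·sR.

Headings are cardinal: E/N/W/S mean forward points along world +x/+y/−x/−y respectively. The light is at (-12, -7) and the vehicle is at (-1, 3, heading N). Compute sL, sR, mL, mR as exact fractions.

40/37 200/317 -2640/11729 8980/11729

left sensor world pos  = (-4, 4); dL² = 185
right sensor world pos = (2, 4); dR² = 317
sL = 200/185 = 40/37
sR = 200/317 = 200/317
mL = -1/2·sL + 1/2·sR = -2640/11729
mR = 1·sL + -1/2·sR = 8980/11729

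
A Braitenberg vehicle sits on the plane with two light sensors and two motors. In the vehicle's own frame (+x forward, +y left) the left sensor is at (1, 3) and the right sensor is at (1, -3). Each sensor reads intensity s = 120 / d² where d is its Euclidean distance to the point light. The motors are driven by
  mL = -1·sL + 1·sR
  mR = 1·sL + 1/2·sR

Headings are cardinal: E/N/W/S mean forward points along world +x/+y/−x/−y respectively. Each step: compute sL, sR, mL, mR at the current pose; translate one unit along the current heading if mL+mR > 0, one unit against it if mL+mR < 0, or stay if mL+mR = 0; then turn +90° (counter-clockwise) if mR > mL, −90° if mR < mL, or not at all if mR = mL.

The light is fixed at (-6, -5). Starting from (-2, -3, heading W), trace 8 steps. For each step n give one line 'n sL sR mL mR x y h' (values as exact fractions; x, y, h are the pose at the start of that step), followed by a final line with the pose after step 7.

0 12 60/17 -144/17 234/17 -2 -3 W
1 120/37 120 4320/37 2340/37 -3 -3 S
2 15 6 -9 18 -3 -4 W
3 24/5 120 576/5 324/5 -4 -4 S
4 12 12 0 18 -4 -5 W
5 120/17 24 288/17 324/17 -5 -5 S
6 15 6 -9 18 -5 -6 E
7 120 24/5 -576/5 612/5 -4 -6 N
final -4 -5 W

n=0: pose=(-2,-3,W); sL=12, sR=60/17; mL=-144/17, mR=234/17; mL+mR=90/17 → advance +1; mR−mL=378/17 → turn +1·90°
n=1: pose=(-3,-3,S); sL=120/37, sR=120; mL=4320/37, mR=2340/37; mL+mR=180 → advance +1; mR−mL=-1980/37 → turn -1·90°
n=2: pose=(-3,-4,W); sL=15, sR=6; mL=-9, mR=18; mL+mR=9 → advance +1; mR−mL=27 → turn +1·90°
n=3: pose=(-4,-4,S); sL=24/5, sR=120; mL=576/5, mR=324/5; mL+mR=180 → advance +1; mR−mL=-252/5 → turn -1·90°
n=4: pose=(-4,-5,W); sL=12, sR=12; mL=0, mR=18; mL+mR=18 → advance +1; mR−mL=18 → turn +1·90°
n=5: pose=(-5,-5,S); sL=120/17, sR=24; mL=288/17, mR=324/17; mL+mR=36 → advance +1; mR−mL=36/17 → turn +1·90°
n=6: pose=(-5,-6,E); sL=15, sR=6; mL=-9, mR=18; mL+mR=9 → advance +1; mR−mL=27 → turn +1·90°
n=7: pose=(-4,-6,N); sL=120, sR=24/5; mL=-576/5, mR=612/5; mL+mR=36/5 → advance +1; mR−mL=1188/5 → turn +1·90°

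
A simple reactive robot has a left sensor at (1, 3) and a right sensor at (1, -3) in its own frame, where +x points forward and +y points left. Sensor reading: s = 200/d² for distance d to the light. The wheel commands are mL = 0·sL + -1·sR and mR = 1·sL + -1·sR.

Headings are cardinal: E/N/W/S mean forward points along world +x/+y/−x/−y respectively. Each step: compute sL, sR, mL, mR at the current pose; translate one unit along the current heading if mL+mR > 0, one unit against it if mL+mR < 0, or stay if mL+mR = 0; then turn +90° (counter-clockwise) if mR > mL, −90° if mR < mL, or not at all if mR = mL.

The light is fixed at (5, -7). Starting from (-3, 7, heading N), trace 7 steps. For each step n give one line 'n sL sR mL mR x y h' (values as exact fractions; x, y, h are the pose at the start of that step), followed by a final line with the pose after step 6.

n=0: pose=(-3,7,N); sL=100/173, sR=4/5; mL=-4/5, mR=-192/865; mL+mR=-884/865 → advance -1; mR−mL=100/173 → turn +1·90°
n=1: pose=(-3,6,W); sL=200/181, sR=200/337; mL=-200/337, mR=31200/60997; mL+mR=-5000/60997 → advance -1; mR−mL=200/181 → turn +1·90°
n=2: pose=(-2,6,S); sL=5/4, sR=50/61; mL=-50/61, mR=105/244; mL+mR=-95/244 → advance -1; mR−mL=5/4 → turn +1·90°
n=3: pose=(-2,7,E); sL=8/13, sR=200/157; mL=-200/157, mR=-1344/2041; mL+mR=-3944/2041 → advance -1; mR−mL=8/13 → turn +1·90°
n=4: pose=(-3,7,N); sL=100/173, sR=4/5; mL=-4/5, mR=-192/865; mL+mR=-884/865 → advance -1; mR−mL=100/173 → turn +1·90°
n=5: pose=(-3,6,W); sL=200/181, sR=200/337; mL=-200/337, mR=31200/60997; mL+mR=-5000/60997 → advance -1; mR−mL=200/181 → turn +1·90°
n=6: pose=(-2,6,S); sL=5/4, sR=50/61; mL=-50/61, mR=105/244; mL+mR=-95/244 → advance -1; mR−mL=5/4 → turn +1·90°

0 100/173 4/5 -4/5 -192/865 -3 7 N
1 200/181 200/337 -200/337 31200/60997 -3 6 W
2 5/4 50/61 -50/61 105/244 -2 6 S
3 8/13 200/157 -200/157 -1344/2041 -2 7 E
4 100/173 4/5 -4/5 -192/865 -3 7 N
5 200/181 200/337 -200/337 31200/60997 -3 6 W
6 5/4 50/61 -50/61 105/244 -2 6 S
final -2 7 E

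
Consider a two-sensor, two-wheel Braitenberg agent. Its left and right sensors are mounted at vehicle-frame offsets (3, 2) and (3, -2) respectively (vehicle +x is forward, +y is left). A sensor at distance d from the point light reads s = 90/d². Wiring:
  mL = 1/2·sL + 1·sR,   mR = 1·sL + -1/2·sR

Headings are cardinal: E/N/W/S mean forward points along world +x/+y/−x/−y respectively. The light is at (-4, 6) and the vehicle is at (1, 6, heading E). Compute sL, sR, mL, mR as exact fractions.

45/34 45/34 135/68 45/68

left sensor world pos  = (4, 8); dL² = 68
right sensor world pos = (4, 4); dR² = 68
sL = 90/68 = 45/34
sR = 90/68 = 45/34
mL = 1/2·sL + 1·sR = 135/68
mR = 1·sL + -1/2·sR = 45/68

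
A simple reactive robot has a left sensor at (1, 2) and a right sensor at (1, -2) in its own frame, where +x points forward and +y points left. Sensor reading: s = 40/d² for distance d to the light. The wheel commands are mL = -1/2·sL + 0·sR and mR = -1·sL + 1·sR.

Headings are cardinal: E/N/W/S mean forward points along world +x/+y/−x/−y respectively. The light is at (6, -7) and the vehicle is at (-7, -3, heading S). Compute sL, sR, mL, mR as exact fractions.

4/13 20/117 -2/13 -16/117

left sensor world pos  = (-5, -4); dL² = 130
right sensor world pos = (-9, -4); dR² = 234
sL = 40/130 = 4/13
sR = 40/234 = 20/117
mL = -1/2·sL + 0·sR = -2/13
mR = -1·sL + 1·sR = -16/117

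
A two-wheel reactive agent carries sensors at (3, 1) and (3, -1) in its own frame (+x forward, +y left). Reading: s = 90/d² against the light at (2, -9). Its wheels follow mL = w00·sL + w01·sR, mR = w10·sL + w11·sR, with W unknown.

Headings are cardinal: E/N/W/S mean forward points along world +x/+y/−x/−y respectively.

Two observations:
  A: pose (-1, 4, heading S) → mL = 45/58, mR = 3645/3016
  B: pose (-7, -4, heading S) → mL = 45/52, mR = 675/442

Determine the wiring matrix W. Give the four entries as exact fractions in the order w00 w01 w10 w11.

obs A: pose=(-1,4,S) → sL=45/52, sR=45/58, mL=45/58, mR=3645/3016
obs B: pose=(-7,-4,S) → sL=45/34, sR=45/52, mL=45/52, mR=675/442
sensor matrix S = [[45/52, 45/58], [45/34, 45/52]]; det S = -370575/1333072
solve [mL_A; mL_B] = S·[w00; w01] and [mR_A; mR_B] = S·[w10; w11]:
  w00 = 0, w01 = 1, w10 = 1/2, w11 = 1

0 1 1/2 1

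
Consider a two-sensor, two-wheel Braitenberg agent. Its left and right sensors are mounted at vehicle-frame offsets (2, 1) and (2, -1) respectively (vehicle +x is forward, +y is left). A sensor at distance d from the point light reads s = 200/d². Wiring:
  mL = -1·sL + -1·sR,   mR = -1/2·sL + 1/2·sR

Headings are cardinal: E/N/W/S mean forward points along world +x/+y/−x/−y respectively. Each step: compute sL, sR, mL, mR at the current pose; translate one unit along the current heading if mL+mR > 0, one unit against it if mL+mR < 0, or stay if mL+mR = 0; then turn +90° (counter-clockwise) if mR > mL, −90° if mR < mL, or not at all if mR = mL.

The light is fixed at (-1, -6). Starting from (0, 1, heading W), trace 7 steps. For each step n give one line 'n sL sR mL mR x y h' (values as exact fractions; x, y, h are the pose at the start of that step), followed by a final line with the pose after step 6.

0 200/37 40/13 -4080/481 -560/481 0 1 W
1 100/17 100/13 -3000/221 200/221 1 1 S
2 200/97 40/13 -6480/1261 640/1261 1 2 E
3 2 25/13 -51/13 -1/26 0 2 N
4 200/37 40/13 -4080/481 -560/481 0 1 W
5 100/17 100/13 -3000/221 200/221 1 1 S
6 200/97 40/13 -6480/1261 640/1261 1 2 E
final 0 2 N

n=0: pose=(0,1,W); sL=200/37, sR=40/13; mL=-4080/481, mR=-560/481; mL+mR=-4640/481 → advance -1; mR−mL=3520/481 → turn +1·90°
n=1: pose=(1,1,S); sL=100/17, sR=100/13; mL=-3000/221, mR=200/221; mL+mR=-2800/221 → advance -1; mR−mL=3200/221 → turn +1·90°
n=2: pose=(1,2,E); sL=200/97, sR=40/13; mL=-6480/1261, mR=640/1261; mL+mR=-5840/1261 → advance -1; mR−mL=7120/1261 → turn +1·90°
n=3: pose=(0,2,N); sL=2, sR=25/13; mL=-51/13, mR=-1/26; mL+mR=-103/26 → advance -1; mR−mL=101/26 → turn +1·90°
n=4: pose=(0,1,W); sL=200/37, sR=40/13; mL=-4080/481, mR=-560/481; mL+mR=-4640/481 → advance -1; mR−mL=3520/481 → turn +1·90°
n=5: pose=(1,1,S); sL=100/17, sR=100/13; mL=-3000/221, mR=200/221; mL+mR=-2800/221 → advance -1; mR−mL=3200/221 → turn +1·90°
n=6: pose=(1,2,E); sL=200/97, sR=40/13; mL=-6480/1261, mR=640/1261; mL+mR=-5840/1261 → advance -1; mR−mL=7120/1261 → turn +1·90°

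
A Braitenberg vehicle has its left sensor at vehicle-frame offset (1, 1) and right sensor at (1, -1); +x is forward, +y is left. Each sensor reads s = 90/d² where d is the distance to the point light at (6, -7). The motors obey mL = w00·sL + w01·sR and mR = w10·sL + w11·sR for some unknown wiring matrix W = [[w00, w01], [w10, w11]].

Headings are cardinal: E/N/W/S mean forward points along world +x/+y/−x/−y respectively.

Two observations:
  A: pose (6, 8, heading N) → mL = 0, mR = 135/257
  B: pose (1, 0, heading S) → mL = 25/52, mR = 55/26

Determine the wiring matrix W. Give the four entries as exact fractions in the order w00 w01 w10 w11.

obs A: pose=(6,8,N) → sL=90/257, sR=90/257, mL=0, mR=135/257
obs B: pose=(1,0,S) → sL=45/26, sR=5/4, mL=25/52, mR=55/26
sensor matrix S = [[90/257, 90/257], [45/26, 5/4]]; det S = -1125/6682
solve [mL_A; mL_B] = S·[w00; w01] and [mR_A; mR_B] = S·[w10; w11]:
  w00 = 1, w01 = -1, w10 = 1/2, w11 = 1

1 -1 1/2 1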